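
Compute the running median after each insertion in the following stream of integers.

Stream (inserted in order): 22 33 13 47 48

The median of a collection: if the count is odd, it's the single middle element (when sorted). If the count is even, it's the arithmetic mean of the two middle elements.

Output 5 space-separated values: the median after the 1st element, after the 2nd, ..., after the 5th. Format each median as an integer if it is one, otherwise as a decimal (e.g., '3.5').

Answer: 22 27.5 22 27.5 33

Derivation:
Step 1: insert 22 -> lo=[22] (size 1, max 22) hi=[] (size 0) -> median=22
Step 2: insert 33 -> lo=[22] (size 1, max 22) hi=[33] (size 1, min 33) -> median=27.5
Step 3: insert 13 -> lo=[13, 22] (size 2, max 22) hi=[33] (size 1, min 33) -> median=22
Step 4: insert 47 -> lo=[13, 22] (size 2, max 22) hi=[33, 47] (size 2, min 33) -> median=27.5
Step 5: insert 48 -> lo=[13, 22, 33] (size 3, max 33) hi=[47, 48] (size 2, min 47) -> median=33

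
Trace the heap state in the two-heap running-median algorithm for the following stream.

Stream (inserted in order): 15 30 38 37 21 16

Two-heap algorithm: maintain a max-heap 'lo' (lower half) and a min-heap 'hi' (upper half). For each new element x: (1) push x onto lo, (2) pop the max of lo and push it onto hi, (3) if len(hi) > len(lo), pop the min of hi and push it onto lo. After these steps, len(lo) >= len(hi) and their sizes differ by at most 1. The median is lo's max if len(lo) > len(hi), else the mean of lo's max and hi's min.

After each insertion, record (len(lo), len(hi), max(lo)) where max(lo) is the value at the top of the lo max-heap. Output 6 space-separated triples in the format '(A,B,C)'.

Step 1: insert 15 -> lo=[15] hi=[] -> (len(lo)=1, len(hi)=0, max(lo)=15)
Step 2: insert 30 -> lo=[15] hi=[30] -> (len(lo)=1, len(hi)=1, max(lo)=15)
Step 3: insert 38 -> lo=[15, 30] hi=[38] -> (len(lo)=2, len(hi)=1, max(lo)=30)
Step 4: insert 37 -> lo=[15, 30] hi=[37, 38] -> (len(lo)=2, len(hi)=2, max(lo)=30)
Step 5: insert 21 -> lo=[15, 21, 30] hi=[37, 38] -> (len(lo)=3, len(hi)=2, max(lo)=30)
Step 6: insert 16 -> lo=[15, 16, 21] hi=[30, 37, 38] -> (len(lo)=3, len(hi)=3, max(lo)=21)

Answer: (1,0,15) (1,1,15) (2,1,30) (2,2,30) (3,2,30) (3,3,21)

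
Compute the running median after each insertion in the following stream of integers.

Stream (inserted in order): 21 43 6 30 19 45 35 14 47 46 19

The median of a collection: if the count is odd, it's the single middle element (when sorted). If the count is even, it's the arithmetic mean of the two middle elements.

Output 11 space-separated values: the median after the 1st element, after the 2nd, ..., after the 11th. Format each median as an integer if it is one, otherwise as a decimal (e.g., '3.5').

Answer: 21 32 21 25.5 21 25.5 30 25.5 30 32.5 30

Derivation:
Step 1: insert 21 -> lo=[21] (size 1, max 21) hi=[] (size 0) -> median=21
Step 2: insert 43 -> lo=[21] (size 1, max 21) hi=[43] (size 1, min 43) -> median=32
Step 3: insert 6 -> lo=[6, 21] (size 2, max 21) hi=[43] (size 1, min 43) -> median=21
Step 4: insert 30 -> lo=[6, 21] (size 2, max 21) hi=[30, 43] (size 2, min 30) -> median=25.5
Step 5: insert 19 -> lo=[6, 19, 21] (size 3, max 21) hi=[30, 43] (size 2, min 30) -> median=21
Step 6: insert 45 -> lo=[6, 19, 21] (size 3, max 21) hi=[30, 43, 45] (size 3, min 30) -> median=25.5
Step 7: insert 35 -> lo=[6, 19, 21, 30] (size 4, max 30) hi=[35, 43, 45] (size 3, min 35) -> median=30
Step 8: insert 14 -> lo=[6, 14, 19, 21] (size 4, max 21) hi=[30, 35, 43, 45] (size 4, min 30) -> median=25.5
Step 9: insert 47 -> lo=[6, 14, 19, 21, 30] (size 5, max 30) hi=[35, 43, 45, 47] (size 4, min 35) -> median=30
Step 10: insert 46 -> lo=[6, 14, 19, 21, 30] (size 5, max 30) hi=[35, 43, 45, 46, 47] (size 5, min 35) -> median=32.5
Step 11: insert 19 -> lo=[6, 14, 19, 19, 21, 30] (size 6, max 30) hi=[35, 43, 45, 46, 47] (size 5, min 35) -> median=30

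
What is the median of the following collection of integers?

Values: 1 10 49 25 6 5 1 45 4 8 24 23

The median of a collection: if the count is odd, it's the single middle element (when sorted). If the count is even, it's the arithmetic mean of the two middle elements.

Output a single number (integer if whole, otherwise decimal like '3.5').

Step 1: insert 1 -> lo=[1] (size 1, max 1) hi=[] (size 0) -> median=1
Step 2: insert 10 -> lo=[1] (size 1, max 1) hi=[10] (size 1, min 10) -> median=5.5
Step 3: insert 49 -> lo=[1, 10] (size 2, max 10) hi=[49] (size 1, min 49) -> median=10
Step 4: insert 25 -> lo=[1, 10] (size 2, max 10) hi=[25, 49] (size 2, min 25) -> median=17.5
Step 5: insert 6 -> lo=[1, 6, 10] (size 3, max 10) hi=[25, 49] (size 2, min 25) -> median=10
Step 6: insert 5 -> lo=[1, 5, 6] (size 3, max 6) hi=[10, 25, 49] (size 3, min 10) -> median=8
Step 7: insert 1 -> lo=[1, 1, 5, 6] (size 4, max 6) hi=[10, 25, 49] (size 3, min 10) -> median=6
Step 8: insert 45 -> lo=[1, 1, 5, 6] (size 4, max 6) hi=[10, 25, 45, 49] (size 4, min 10) -> median=8
Step 9: insert 4 -> lo=[1, 1, 4, 5, 6] (size 5, max 6) hi=[10, 25, 45, 49] (size 4, min 10) -> median=6
Step 10: insert 8 -> lo=[1, 1, 4, 5, 6] (size 5, max 6) hi=[8, 10, 25, 45, 49] (size 5, min 8) -> median=7
Step 11: insert 24 -> lo=[1, 1, 4, 5, 6, 8] (size 6, max 8) hi=[10, 24, 25, 45, 49] (size 5, min 10) -> median=8
Step 12: insert 23 -> lo=[1, 1, 4, 5, 6, 8] (size 6, max 8) hi=[10, 23, 24, 25, 45, 49] (size 6, min 10) -> median=9

Answer: 9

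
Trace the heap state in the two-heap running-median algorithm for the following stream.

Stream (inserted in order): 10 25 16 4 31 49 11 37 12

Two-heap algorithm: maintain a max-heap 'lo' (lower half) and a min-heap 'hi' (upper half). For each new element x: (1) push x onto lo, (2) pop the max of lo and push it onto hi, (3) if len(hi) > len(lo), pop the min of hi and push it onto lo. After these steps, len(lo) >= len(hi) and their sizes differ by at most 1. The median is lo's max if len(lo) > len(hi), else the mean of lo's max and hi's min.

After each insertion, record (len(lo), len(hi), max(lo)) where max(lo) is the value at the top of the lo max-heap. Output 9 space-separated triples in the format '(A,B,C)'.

Step 1: insert 10 -> lo=[10] hi=[] -> (len(lo)=1, len(hi)=0, max(lo)=10)
Step 2: insert 25 -> lo=[10] hi=[25] -> (len(lo)=1, len(hi)=1, max(lo)=10)
Step 3: insert 16 -> lo=[10, 16] hi=[25] -> (len(lo)=2, len(hi)=1, max(lo)=16)
Step 4: insert 4 -> lo=[4, 10] hi=[16, 25] -> (len(lo)=2, len(hi)=2, max(lo)=10)
Step 5: insert 31 -> lo=[4, 10, 16] hi=[25, 31] -> (len(lo)=3, len(hi)=2, max(lo)=16)
Step 6: insert 49 -> lo=[4, 10, 16] hi=[25, 31, 49] -> (len(lo)=3, len(hi)=3, max(lo)=16)
Step 7: insert 11 -> lo=[4, 10, 11, 16] hi=[25, 31, 49] -> (len(lo)=4, len(hi)=3, max(lo)=16)
Step 8: insert 37 -> lo=[4, 10, 11, 16] hi=[25, 31, 37, 49] -> (len(lo)=4, len(hi)=4, max(lo)=16)
Step 9: insert 12 -> lo=[4, 10, 11, 12, 16] hi=[25, 31, 37, 49] -> (len(lo)=5, len(hi)=4, max(lo)=16)

Answer: (1,0,10) (1,1,10) (2,1,16) (2,2,10) (3,2,16) (3,3,16) (4,3,16) (4,4,16) (5,4,16)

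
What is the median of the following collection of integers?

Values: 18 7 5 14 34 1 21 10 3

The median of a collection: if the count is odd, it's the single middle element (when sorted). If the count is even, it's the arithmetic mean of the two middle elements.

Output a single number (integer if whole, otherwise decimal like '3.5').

Answer: 10

Derivation:
Step 1: insert 18 -> lo=[18] (size 1, max 18) hi=[] (size 0) -> median=18
Step 2: insert 7 -> lo=[7] (size 1, max 7) hi=[18] (size 1, min 18) -> median=12.5
Step 3: insert 5 -> lo=[5, 7] (size 2, max 7) hi=[18] (size 1, min 18) -> median=7
Step 4: insert 14 -> lo=[5, 7] (size 2, max 7) hi=[14, 18] (size 2, min 14) -> median=10.5
Step 5: insert 34 -> lo=[5, 7, 14] (size 3, max 14) hi=[18, 34] (size 2, min 18) -> median=14
Step 6: insert 1 -> lo=[1, 5, 7] (size 3, max 7) hi=[14, 18, 34] (size 3, min 14) -> median=10.5
Step 7: insert 21 -> lo=[1, 5, 7, 14] (size 4, max 14) hi=[18, 21, 34] (size 3, min 18) -> median=14
Step 8: insert 10 -> lo=[1, 5, 7, 10] (size 4, max 10) hi=[14, 18, 21, 34] (size 4, min 14) -> median=12
Step 9: insert 3 -> lo=[1, 3, 5, 7, 10] (size 5, max 10) hi=[14, 18, 21, 34] (size 4, min 14) -> median=10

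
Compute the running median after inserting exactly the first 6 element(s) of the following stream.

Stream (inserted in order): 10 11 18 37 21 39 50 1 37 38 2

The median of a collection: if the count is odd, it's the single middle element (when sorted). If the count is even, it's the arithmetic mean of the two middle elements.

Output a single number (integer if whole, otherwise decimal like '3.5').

Answer: 19.5

Derivation:
Step 1: insert 10 -> lo=[10] (size 1, max 10) hi=[] (size 0) -> median=10
Step 2: insert 11 -> lo=[10] (size 1, max 10) hi=[11] (size 1, min 11) -> median=10.5
Step 3: insert 18 -> lo=[10, 11] (size 2, max 11) hi=[18] (size 1, min 18) -> median=11
Step 4: insert 37 -> lo=[10, 11] (size 2, max 11) hi=[18, 37] (size 2, min 18) -> median=14.5
Step 5: insert 21 -> lo=[10, 11, 18] (size 3, max 18) hi=[21, 37] (size 2, min 21) -> median=18
Step 6: insert 39 -> lo=[10, 11, 18] (size 3, max 18) hi=[21, 37, 39] (size 3, min 21) -> median=19.5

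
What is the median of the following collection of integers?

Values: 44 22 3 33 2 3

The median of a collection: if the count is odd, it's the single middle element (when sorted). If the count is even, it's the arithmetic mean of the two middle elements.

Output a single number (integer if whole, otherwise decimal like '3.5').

Step 1: insert 44 -> lo=[44] (size 1, max 44) hi=[] (size 0) -> median=44
Step 2: insert 22 -> lo=[22] (size 1, max 22) hi=[44] (size 1, min 44) -> median=33
Step 3: insert 3 -> lo=[3, 22] (size 2, max 22) hi=[44] (size 1, min 44) -> median=22
Step 4: insert 33 -> lo=[3, 22] (size 2, max 22) hi=[33, 44] (size 2, min 33) -> median=27.5
Step 5: insert 2 -> lo=[2, 3, 22] (size 3, max 22) hi=[33, 44] (size 2, min 33) -> median=22
Step 6: insert 3 -> lo=[2, 3, 3] (size 3, max 3) hi=[22, 33, 44] (size 3, min 22) -> median=12.5

Answer: 12.5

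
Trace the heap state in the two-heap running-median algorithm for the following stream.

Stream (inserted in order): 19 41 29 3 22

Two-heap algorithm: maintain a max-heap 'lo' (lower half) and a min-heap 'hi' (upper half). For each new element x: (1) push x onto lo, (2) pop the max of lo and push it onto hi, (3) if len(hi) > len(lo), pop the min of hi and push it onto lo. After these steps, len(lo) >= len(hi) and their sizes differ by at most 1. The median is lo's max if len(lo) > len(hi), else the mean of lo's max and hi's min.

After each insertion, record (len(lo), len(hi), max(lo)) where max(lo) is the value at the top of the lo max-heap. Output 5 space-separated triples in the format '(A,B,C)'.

Step 1: insert 19 -> lo=[19] hi=[] -> (len(lo)=1, len(hi)=0, max(lo)=19)
Step 2: insert 41 -> lo=[19] hi=[41] -> (len(lo)=1, len(hi)=1, max(lo)=19)
Step 3: insert 29 -> lo=[19, 29] hi=[41] -> (len(lo)=2, len(hi)=1, max(lo)=29)
Step 4: insert 3 -> lo=[3, 19] hi=[29, 41] -> (len(lo)=2, len(hi)=2, max(lo)=19)
Step 5: insert 22 -> lo=[3, 19, 22] hi=[29, 41] -> (len(lo)=3, len(hi)=2, max(lo)=22)

Answer: (1,0,19) (1,1,19) (2,1,29) (2,2,19) (3,2,22)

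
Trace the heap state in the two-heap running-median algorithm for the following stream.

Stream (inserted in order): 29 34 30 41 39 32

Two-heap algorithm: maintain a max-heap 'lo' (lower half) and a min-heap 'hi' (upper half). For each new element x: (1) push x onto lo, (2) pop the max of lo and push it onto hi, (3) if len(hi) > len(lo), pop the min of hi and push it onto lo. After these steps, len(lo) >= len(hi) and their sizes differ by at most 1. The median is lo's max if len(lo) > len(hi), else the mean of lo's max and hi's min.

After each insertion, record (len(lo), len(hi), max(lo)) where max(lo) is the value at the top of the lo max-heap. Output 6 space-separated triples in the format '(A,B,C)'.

Answer: (1,0,29) (1,1,29) (2,1,30) (2,2,30) (3,2,34) (3,3,32)

Derivation:
Step 1: insert 29 -> lo=[29] hi=[] -> (len(lo)=1, len(hi)=0, max(lo)=29)
Step 2: insert 34 -> lo=[29] hi=[34] -> (len(lo)=1, len(hi)=1, max(lo)=29)
Step 3: insert 30 -> lo=[29, 30] hi=[34] -> (len(lo)=2, len(hi)=1, max(lo)=30)
Step 4: insert 41 -> lo=[29, 30] hi=[34, 41] -> (len(lo)=2, len(hi)=2, max(lo)=30)
Step 5: insert 39 -> lo=[29, 30, 34] hi=[39, 41] -> (len(lo)=3, len(hi)=2, max(lo)=34)
Step 6: insert 32 -> lo=[29, 30, 32] hi=[34, 39, 41] -> (len(lo)=3, len(hi)=3, max(lo)=32)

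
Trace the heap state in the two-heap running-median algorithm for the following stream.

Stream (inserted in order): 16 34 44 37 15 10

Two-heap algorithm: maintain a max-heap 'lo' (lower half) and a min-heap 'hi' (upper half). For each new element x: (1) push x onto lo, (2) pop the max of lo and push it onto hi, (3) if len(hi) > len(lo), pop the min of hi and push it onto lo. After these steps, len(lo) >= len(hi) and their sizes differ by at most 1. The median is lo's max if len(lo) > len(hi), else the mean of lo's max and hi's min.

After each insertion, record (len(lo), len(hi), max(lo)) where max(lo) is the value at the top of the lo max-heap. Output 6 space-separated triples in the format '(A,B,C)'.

Answer: (1,0,16) (1,1,16) (2,1,34) (2,2,34) (3,2,34) (3,3,16)

Derivation:
Step 1: insert 16 -> lo=[16] hi=[] -> (len(lo)=1, len(hi)=0, max(lo)=16)
Step 2: insert 34 -> lo=[16] hi=[34] -> (len(lo)=1, len(hi)=1, max(lo)=16)
Step 3: insert 44 -> lo=[16, 34] hi=[44] -> (len(lo)=2, len(hi)=1, max(lo)=34)
Step 4: insert 37 -> lo=[16, 34] hi=[37, 44] -> (len(lo)=2, len(hi)=2, max(lo)=34)
Step 5: insert 15 -> lo=[15, 16, 34] hi=[37, 44] -> (len(lo)=3, len(hi)=2, max(lo)=34)
Step 6: insert 10 -> lo=[10, 15, 16] hi=[34, 37, 44] -> (len(lo)=3, len(hi)=3, max(lo)=16)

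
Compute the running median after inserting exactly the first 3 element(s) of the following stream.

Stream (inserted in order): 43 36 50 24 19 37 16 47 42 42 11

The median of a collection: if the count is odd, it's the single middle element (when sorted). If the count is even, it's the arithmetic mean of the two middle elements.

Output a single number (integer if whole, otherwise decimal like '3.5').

Step 1: insert 43 -> lo=[43] (size 1, max 43) hi=[] (size 0) -> median=43
Step 2: insert 36 -> lo=[36] (size 1, max 36) hi=[43] (size 1, min 43) -> median=39.5
Step 3: insert 50 -> lo=[36, 43] (size 2, max 43) hi=[50] (size 1, min 50) -> median=43

Answer: 43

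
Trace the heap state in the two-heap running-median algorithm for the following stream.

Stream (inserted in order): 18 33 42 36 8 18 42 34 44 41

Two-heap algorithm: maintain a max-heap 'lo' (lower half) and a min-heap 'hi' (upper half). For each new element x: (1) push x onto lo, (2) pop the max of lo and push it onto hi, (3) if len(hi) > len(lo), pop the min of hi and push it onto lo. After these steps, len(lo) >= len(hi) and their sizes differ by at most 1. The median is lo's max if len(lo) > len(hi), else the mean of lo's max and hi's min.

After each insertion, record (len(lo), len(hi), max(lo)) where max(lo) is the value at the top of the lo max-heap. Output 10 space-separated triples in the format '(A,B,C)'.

Answer: (1,0,18) (1,1,18) (2,1,33) (2,2,33) (3,2,33) (3,3,18) (4,3,33) (4,4,33) (5,4,34) (5,5,34)

Derivation:
Step 1: insert 18 -> lo=[18] hi=[] -> (len(lo)=1, len(hi)=0, max(lo)=18)
Step 2: insert 33 -> lo=[18] hi=[33] -> (len(lo)=1, len(hi)=1, max(lo)=18)
Step 3: insert 42 -> lo=[18, 33] hi=[42] -> (len(lo)=2, len(hi)=1, max(lo)=33)
Step 4: insert 36 -> lo=[18, 33] hi=[36, 42] -> (len(lo)=2, len(hi)=2, max(lo)=33)
Step 5: insert 8 -> lo=[8, 18, 33] hi=[36, 42] -> (len(lo)=3, len(hi)=2, max(lo)=33)
Step 6: insert 18 -> lo=[8, 18, 18] hi=[33, 36, 42] -> (len(lo)=3, len(hi)=3, max(lo)=18)
Step 7: insert 42 -> lo=[8, 18, 18, 33] hi=[36, 42, 42] -> (len(lo)=4, len(hi)=3, max(lo)=33)
Step 8: insert 34 -> lo=[8, 18, 18, 33] hi=[34, 36, 42, 42] -> (len(lo)=4, len(hi)=4, max(lo)=33)
Step 9: insert 44 -> lo=[8, 18, 18, 33, 34] hi=[36, 42, 42, 44] -> (len(lo)=5, len(hi)=4, max(lo)=34)
Step 10: insert 41 -> lo=[8, 18, 18, 33, 34] hi=[36, 41, 42, 42, 44] -> (len(lo)=5, len(hi)=5, max(lo)=34)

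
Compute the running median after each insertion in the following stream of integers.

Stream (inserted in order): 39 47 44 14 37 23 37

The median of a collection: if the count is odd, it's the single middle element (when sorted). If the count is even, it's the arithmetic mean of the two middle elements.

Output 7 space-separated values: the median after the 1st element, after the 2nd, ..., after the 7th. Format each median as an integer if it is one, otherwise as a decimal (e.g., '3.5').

Answer: 39 43 44 41.5 39 38 37

Derivation:
Step 1: insert 39 -> lo=[39] (size 1, max 39) hi=[] (size 0) -> median=39
Step 2: insert 47 -> lo=[39] (size 1, max 39) hi=[47] (size 1, min 47) -> median=43
Step 3: insert 44 -> lo=[39, 44] (size 2, max 44) hi=[47] (size 1, min 47) -> median=44
Step 4: insert 14 -> lo=[14, 39] (size 2, max 39) hi=[44, 47] (size 2, min 44) -> median=41.5
Step 5: insert 37 -> lo=[14, 37, 39] (size 3, max 39) hi=[44, 47] (size 2, min 44) -> median=39
Step 6: insert 23 -> lo=[14, 23, 37] (size 3, max 37) hi=[39, 44, 47] (size 3, min 39) -> median=38
Step 7: insert 37 -> lo=[14, 23, 37, 37] (size 4, max 37) hi=[39, 44, 47] (size 3, min 39) -> median=37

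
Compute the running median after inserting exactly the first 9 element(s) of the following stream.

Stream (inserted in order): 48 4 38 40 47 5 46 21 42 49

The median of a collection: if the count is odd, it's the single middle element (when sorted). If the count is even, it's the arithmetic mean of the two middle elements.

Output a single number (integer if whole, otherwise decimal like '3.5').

Step 1: insert 48 -> lo=[48] (size 1, max 48) hi=[] (size 0) -> median=48
Step 2: insert 4 -> lo=[4] (size 1, max 4) hi=[48] (size 1, min 48) -> median=26
Step 3: insert 38 -> lo=[4, 38] (size 2, max 38) hi=[48] (size 1, min 48) -> median=38
Step 4: insert 40 -> lo=[4, 38] (size 2, max 38) hi=[40, 48] (size 2, min 40) -> median=39
Step 5: insert 47 -> lo=[4, 38, 40] (size 3, max 40) hi=[47, 48] (size 2, min 47) -> median=40
Step 6: insert 5 -> lo=[4, 5, 38] (size 3, max 38) hi=[40, 47, 48] (size 3, min 40) -> median=39
Step 7: insert 46 -> lo=[4, 5, 38, 40] (size 4, max 40) hi=[46, 47, 48] (size 3, min 46) -> median=40
Step 8: insert 21 -> lo=[4, 5, 21, 38] (size 4, max 38) hi=[40, 46, 47, 48] (size 4, min 40) -> median=39
Step 9: insert 42 -> lo=[4, 5, 21, 38, 40] (size 5, max 40) hi=[42, 46, 47, 48] (size 4, min 42) -> median=40

Answer: 40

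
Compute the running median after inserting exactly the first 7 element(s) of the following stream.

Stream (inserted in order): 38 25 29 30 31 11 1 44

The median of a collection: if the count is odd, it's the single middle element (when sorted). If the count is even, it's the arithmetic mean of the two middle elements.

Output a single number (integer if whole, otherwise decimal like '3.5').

Step 1: insert 38 -> lo=[38] (size 1, max 38) hi=[] (size 0) -> median=38
Step 2: insert 25 -> lo=[25] (size 1, max 25) hi=[38] (size 1, min 38) -> median=31.5
Step 3: insert 29 -> lo=[25, 29] (size 2, max 29) hi=[38] (size 1, min 38) -> median=29
Step 4: insert 30 -> lo=[25, 29] (size 2, max 29) hi=[30, 38] (size 2, min 30) -> median=29.5
Step 5: insert 31 -> lo=[25, 29, 30] (size 3, max 30) hi=[31, 38] (size 2, min 31) -> median=30
Step 6: insert 11 -> lo=[11, 25, 29] (size 3, max 29) hi=[30, 31, 38] (size 3, min 30) -> median=29.5
Step 7: insert 1 -> lo=[1, 11, 25, 29] (size 4, max 29) hi=[30, 31, 38] (size 3, min 30) -> median=29

Answer: 29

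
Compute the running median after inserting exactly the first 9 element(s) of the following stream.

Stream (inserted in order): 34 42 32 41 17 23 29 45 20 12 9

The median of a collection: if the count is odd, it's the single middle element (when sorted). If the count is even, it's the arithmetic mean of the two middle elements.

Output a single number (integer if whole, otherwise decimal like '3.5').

Step 1: insert 34 -> lo=[34] (size 1, max 34) hi=[] (size 0) -> median=34
Step 2: insert 42 -> lo=[34] (size 1, max 34) hi=[42] (size 1, min 42) -> median=38
Step 3: insert 32 -> lo=[32, 34] (size 2, max 34) hi=[42] (size 1, min 42) -> median=34
Step 4: insert 41 -> lo=[32, 34] (size 2, max 34) hi=[41, 42] (size 2, min 41) -> median=37.5
Step 5: insert 17 -> lo=[17, 32, 34] (size 3, max 34) hi=[41, 42] (size 2, min 41) -> median=34
Step 6: insert 23 -> lo=[17, 23, 32] (size 3, max 32) hi=[34, 41, 42] (size 3, min 34) -> median=33
Step 7: insert 29 -> lo=[17, 23, 29, 32] (size 4, max 32) hi=[34, 41, 42] (size 3, min 34) -> median=32
Step 8: insert 45 -> lo=[17, 23, 29, 32] (size 4, max 32) hi=[34, 41, 42, 45] (size 4, min 34) -> median=33
Step 9: insert 20 -> lo=[17, 20, 23, 29, 32] (size 5, max 32) hi=[34, 41, 42, 45] (size 4, min 34) -> median=32

Answer: 32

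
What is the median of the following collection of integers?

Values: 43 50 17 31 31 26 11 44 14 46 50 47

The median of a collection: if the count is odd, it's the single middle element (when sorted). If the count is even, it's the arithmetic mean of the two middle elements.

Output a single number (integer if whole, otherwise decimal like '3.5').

Answer: 37

Derivation:
Step 1: insert 43 -> lo=[43] (size 1, max 43) hi=[] (size 0) -> median=43
Step 2: insert 50 -> lo=[43] (size 1, max 43) hi=[50] (size 1, min 50) -> median=46.5
Step 3: insert 17 -> lo=[17, 43] (size 2, max 43) hi=[50] (size 1, min 50) -> median=43
Step 4: insert 31 -> lo=[17, 31] (size 2, max 31) hi=[43, 50] (size 2, min 43) -> median=37
Step 5: insert 31 -> lo=[17, 31, 31] (size 3, max 31) hi=[43, 50] (size 2, min 43) -> median=31
Step 6: insert 26 -> lo=[17, 26, 31] (size 3, max 31) hi=[31, 43, 50] (size 3, min 31) -> median=31
Step 7: insert 11 -> lo=[11, 17, 26, 31] (size 4, max 31) hi=[31, 43, 50] (size 3, min 31) -> median=31
Step 8: insert 44 -> lo=[11, 17, 26, 31] (size 4, max 31) hi=[31, 43, 44, 50] (size 4, min 31) -> median=31
Step 9: insert 14 -> lo=[11, 14, 17, 26, 31] (size 5, max 31) hi=[31, 43, 44, 50] (size 4, min 31) -> median=31
Step 10: insert 46 -> lo=[11, 14, 17, 26, 31] (size 5, max 31) hi=[31, 43, 44, 46, 50] (size 5, min 31) -> median=31
Step 11: insert 50 -> lo=[11, 14, 17, 26, 31, 31] (size 6, max 31) hi=[43, 44, 46, 50, 50] (size 5, min 43) -> median=31
Step 12: insert 47 -> lo=[11, 14, 17, 26, 31, 31] (size 6, max 31) hi=[43, 44, 46, 47, 50, 50] (size 6, min 43) -> median=37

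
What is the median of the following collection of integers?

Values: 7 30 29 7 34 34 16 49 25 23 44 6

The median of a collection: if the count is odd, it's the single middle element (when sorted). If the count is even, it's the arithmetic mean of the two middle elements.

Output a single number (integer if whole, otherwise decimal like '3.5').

Step 1: insert 7 -> lo=[7] (size 1, max 7) hi=[] (size 0) -> median=7
Step 2: insert 30 -> lo=[7] (size 1, max 7) hi=[30] (size 1, min 30) -> median=18.5
Step 3: insert 29 -> lo=[7, 29] (size 2, max 29) hi=[30] (size 1, min 30) -> median=29
Step 4: insert 7 -> lo=[7, 7] (size 2, max 7) hi=[29, 30] (size 2, min 29) -> median=18
Step 5: insert 34 -> lo=[7, 7, 29] (size 3, max 29) hi=[30, 34] (size 2, min 30) -> median=29
Step 6: insert 34 -> lo=[7, 7, 29] (size 3, max 29) hi=[30, 34, 34] (size 3, min 30) -> median=29.5
Step 7: insert 16 -> lo=[7, 7, 16, 29] (size 4, max 29) hi=[30, 34, 34] (size 3, min 30) -> median=29
Step 8: insert 49 -> lo=[7, 7, 16, 29] (size 4, max 29) hi=[30, 34, 34, 49] (size 4, min 30) -> median=29.5
Step 9: insert 25 -> lo=[7, 7, 16, 25, 29] (size 5, max 29) hi=[30, 34, 34, 49] (size 4, min 30) -> median=29
Step 10: insert 23 -> lo=[7, 7, 16, 23, 25] (size 5, max 25) hi=[29, 30, 34, 34, 49] (size 5, min 29) -> median=27
Step 11: insert 44 -> lo=[7, 7, 16, 23, 25, 29] (size 6, max 29) hi=[30, 34, 34, 44, 49] (size 5, min 30) -> median=29
Step 12: insert 6 -> lo=[6, 7, 7, 16, 23, 25] (size 6, max 25) hi=[29, 30, 34, 34, 44, 49] (size 6, min 29) -> median=27

Answer: 27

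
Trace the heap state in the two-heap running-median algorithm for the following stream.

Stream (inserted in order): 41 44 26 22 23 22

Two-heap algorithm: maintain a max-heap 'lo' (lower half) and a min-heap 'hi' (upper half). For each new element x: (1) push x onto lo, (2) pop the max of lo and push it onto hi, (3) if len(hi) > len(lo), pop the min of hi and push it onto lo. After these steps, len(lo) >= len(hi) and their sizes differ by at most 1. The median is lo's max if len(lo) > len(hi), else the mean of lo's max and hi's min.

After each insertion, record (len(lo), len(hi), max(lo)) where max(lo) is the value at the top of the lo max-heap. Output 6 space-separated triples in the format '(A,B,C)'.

Step 1: insert 41 -> lo=[41] hi=[] -> (len(lo)=1, len(hi)=0, max(lo)=41)
Step 2: insert 44 -> lo=[41] hi=[44] -> (len(lo)=1, len(hi)=1, max(lo)=41)
Step 3: insert 26 -> lo=[26, 41] hi=[44] -> (len(lo)=2, len(hi)=1, max(lo)=41)
Step 4: insert 22 -> lo=[22, 26] hi=[41, 44] -> (len(lo)=2, len(hi)=2, max(lo)=26)
Step 5: insert 23 -> lo=[22, 23, 26] hi=[41, 44] -> (len(lo)=3, len(hi)=2, max(lo)=26)
Step 6: insert 22 -> lo=[22, 22, 23] hi=[26, 41, 44] -> (len(lo)=3, len(hi)=3, max(lo)=23)

Answer: (1,0,41) (1,1,41) (2,1,41) (2,2,26) (3,2,26) (3,3,23)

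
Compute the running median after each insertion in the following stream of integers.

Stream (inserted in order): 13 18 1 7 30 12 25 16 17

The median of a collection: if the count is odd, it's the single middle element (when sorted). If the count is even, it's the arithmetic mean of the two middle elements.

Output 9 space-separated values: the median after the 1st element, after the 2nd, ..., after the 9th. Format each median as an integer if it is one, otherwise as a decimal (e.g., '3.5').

Answer: 13 15.5 13 10 13 12.5 13 14.5 16

Derivation:
Step 1: insert 13 -> lo=[13] (size 1, max 13) hi=[] (size 0) -> median=13
Step 2: insert 18 -> lo=[13] (size 1, max 13) hi=[18] (size 1, min 18) -> median=15.5
Step 3: insert 1 -> lo=[1, 13] (size 2, max 13) hi=[18] (size 1, min 18) -> median=13
Step 4: insert 7 -> lo=[1, 7] (size 2, max 7) hi=[13, 18] (size 2, min 13) -> median=10
Step 5: insert 30 -> lo=[1, 7, 13] (size 3, max 13) hi=[18, 30] (size 2, min 18) -> median=13
Step 6: insert 12 -> lo=[1, 7, 12] (size 3, max 12) hi=[13, 18, 30] (size 3, min 13) -> median=12.5
Step 7: insert 25 -> lo=[1, 7, 12, 13] (size 4, max 13) hi=[18, 25, 30] (size 3, min 18) -> median=13
Step 8: insert 16 -> lo=[1, 7, 12, 13] (size 4, max 13) hi=[16, 18, 25, 30] (size 4, min 16) -> median=14.5
Step 9: insert 17 -> lo=[1, 7, 12, 13, 16] (size 5, max 16) hi=[17, 18, 25, 30] (size 4, min 17) -> median=16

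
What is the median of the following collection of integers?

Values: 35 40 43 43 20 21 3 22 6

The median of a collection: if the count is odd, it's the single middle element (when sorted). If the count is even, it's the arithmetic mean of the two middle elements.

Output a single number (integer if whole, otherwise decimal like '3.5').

Answer: 22

Derivation:
Step 1: insert 35 -> lo=[35] (size 1, max 35) hi=[] (size 0) -> median=35
Step 2: insert 40 -> lo=[35] (size 1, max 35) hi=[40] (size 1, min 40) -> median=37.5
Step 3: insert 43 -> lo=[35, 40] (size 2, max 40) hi=[43] (size 1, min 43) -> median=40
Step 4: insert 43 -> lo=[35, 40] (size 2, max 40) hi=[43, 43] (size 2, min 43) -> median=41.5
Step 5: insert 20 -> lo=[20, 35, 40] (size 3, max 40) hi=[43, 43] (size 2, min 43) -> median=40
Step 6: insert 21 -> lo=[20, 21, 35] (size 3, max 35) hi=[40, 43, 43] (size 3, min 40) -> median=37.5
Step 7: insert 3 -> lo=[3, 20, 21, 35] (size 4, max 35) hi=[40, 43, 43] (size 3, min 40) -> median=35
Step 8: insert 22 -> lo=[3, 20, 21, 22] (size 4, max 22) hi=[35, 40, 43, 43] (size 4, min 35) -> median=28.5
Step 9: insert 6 -> lo=[3, 6, 20, 21, 22] (size 5, max 22) hi=[35, 40, 43, 43] (size 4, min 35) -> median=22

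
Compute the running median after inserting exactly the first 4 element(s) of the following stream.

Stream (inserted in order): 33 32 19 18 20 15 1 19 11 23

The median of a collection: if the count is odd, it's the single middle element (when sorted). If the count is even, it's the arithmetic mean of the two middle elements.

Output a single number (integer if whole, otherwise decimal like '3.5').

Step 1: insert 33 -> lo=[33] (size 1, max 33) hi=[] (size 0) -> median=33
Step 2: insert 32 -> lo=[32] (size 1, max 32) hi=[33] (size 1, min 33) -> median=32.5
Step 3: insert 19 -> lo=[19, 32] (size 2, max 32) hi=[33] (size 1, min 33) -> median=32
Step 4: insert 18 -> lo=[18, 19] (size 2, max 19) hi=[32, 33] (size 2, min 32) -> median=25.5

Answer: 25.5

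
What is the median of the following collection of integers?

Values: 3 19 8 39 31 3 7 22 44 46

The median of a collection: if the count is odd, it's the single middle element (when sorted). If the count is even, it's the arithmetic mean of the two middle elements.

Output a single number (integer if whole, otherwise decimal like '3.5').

Answer: 20.5

Derivation:
Step 1: insert 3 -> lo=[3] (size 1, max 3) hi=[] (size 0) -> median=3
Step 2: insert 19 -> lo=[3] (size 1, max 3) hi=[19] (size 1, min 19) -> median=11
Step 3: insert 8 -> lo=[3, 8] (size 2, max 8) hi=[19] (size 1, min 19) -> median=8
Step 4: insert 39 -> lo=[3, 8] (size 2, max 8) hi=[19, 39] (size 2, min 19) -> median=13.5
Step 5: insert 31 -> lo=[3, 8, 19] (size 3, max 19) hi=[31, 39] (size 2, min 31) -> median=19
Step 6: insert 3 -> lo=[3, 3, 8] (size 3, max 8) hi=[19, 31, 39] (size 3, min 19) -> median=13.5
Step 7: insert 7 -> lo=[3, 3, 7, 8] (size 4, max 8) hi=[19, 31, 39] (size 3, min 19) -> median=8
Step 8: insert 22 -> lo=[3, 3, 7, 8] (size 4, max 8) hi=[19, 22, 31, 39] (size 4, min 19) -> median=13.5
Step 9: insert 44 -> lo=[3, 3, 7, 8, 19] (size 5, max 19) hi=[22, 31, 39, 44] (size 4, min 22) -> median=19
Step 10: insert 46 -> lo=[3, 3, 7, 8, 19] (size 5, max 19) hi=[22, 31, 39, 44, 46] (size 5, min 22) -> median=20.5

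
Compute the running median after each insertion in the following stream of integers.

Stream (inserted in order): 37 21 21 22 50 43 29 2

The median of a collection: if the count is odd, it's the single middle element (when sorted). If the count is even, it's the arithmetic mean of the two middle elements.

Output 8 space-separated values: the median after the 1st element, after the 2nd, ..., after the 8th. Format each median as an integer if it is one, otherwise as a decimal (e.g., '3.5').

Step 1: insert 37 -> lo=[37] (size 1, max 37) hi=[] (size 0) -> median=37
Step 2: insert 21 -> lo=[21] (size 1, max 21) hi=[37] (size 1, min 37) -> median=29
Step 3: insert 21 -> lo=[21, 21] (size 2, max 21) hi=[37] (size 1, min 37) -> median=21
Step 4: insert 22 -> lo=[21, 21] (size 2, max 21) hi=[22, 37] (size 2, min 22) -> median=21.5
Step 5: insert 50 -> lo=[21, 21, 22] (size 3, max 22) hi=[37, 50] (size 2, min 37) -> median=22
Step 6: insert 43 -> lo=[21, 21, 22] (size 3, max 22) hi=[37, 43, 50] (size 3, min 37) -> median=29.5
Step 7: insert 29 -> lo=[21, 21, 22, 29] (size 4, max 29) hi=[37, 43, 50] (size 3, min 37) -> median=29
Step 8: insert 2 -> lo=[2, 21, 21, 22] (size 4, max 22) hi=[29, 37, 43, 50] (size 4, min 29) -> median=25.5

Answer: 37 29 21 21.5 22 29.5 29 25.5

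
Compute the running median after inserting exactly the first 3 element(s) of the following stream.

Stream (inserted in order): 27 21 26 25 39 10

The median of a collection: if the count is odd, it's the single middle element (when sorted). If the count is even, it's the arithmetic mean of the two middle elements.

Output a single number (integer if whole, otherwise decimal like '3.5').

Step 1: insert 27 -> lo=[27] (size 1, max 27) hi=[] (size 0) -> median=27
Step 2: insert 21 -> lo=[21] (size 1, max 21) hi=[27] (size 1, min 27) -> median=24
Step 3: insert 26 -> lo=[21, 26] (size 2, max 26) hi=[27] (size 1, min 27) -> median=26

Answer: 26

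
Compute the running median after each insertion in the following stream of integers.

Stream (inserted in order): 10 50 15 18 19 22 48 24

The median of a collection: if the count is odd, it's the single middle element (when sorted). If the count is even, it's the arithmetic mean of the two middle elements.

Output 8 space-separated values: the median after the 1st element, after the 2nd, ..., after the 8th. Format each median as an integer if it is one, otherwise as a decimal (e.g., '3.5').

Step 1: insert 10 -> lo=[10] (size 1, max 10) hi=[] (size 0) -> median=10
Step 2: insert 50 -> lo=[10] (size 1, max 10) hi=[50] (size 1, min 50) -> median=30
Step 3: insert 15 -> lo=[10, 15] (size 2, max 15) hi=[50] (size 1, min 50) -> median=15
Step 4: insert 18 -> lo=[10, 15] (size 2, max 15) hi=[18, 50] (size 2, min 18) -> median=16.5
Step 5: insert 19 -> lo=[10, 15, 18] (size 3, max 18) hi=[19, 50] (size 2, min 19) -> median=18
Step 6: insert 22 -> lo=[10, 15, 18] (size 3, max 18) hi=[19, 22, 50] (size 3, min 19) -> median=18.5
Step 7: insert 48 -> lo=[10, 15, 18, 19] (size 4, max 19) hi=[22, 48, 50] (size 3, min 22) -> median=19
Step 8: insert 24 -> lo=[10, 15, 18, 19] (size 4, max 19) hi=[22, 24, 48, 50] (size 4, min 22) -> median=20.5

Answer: 10 30 15 16.5 18 18.5 19 20.5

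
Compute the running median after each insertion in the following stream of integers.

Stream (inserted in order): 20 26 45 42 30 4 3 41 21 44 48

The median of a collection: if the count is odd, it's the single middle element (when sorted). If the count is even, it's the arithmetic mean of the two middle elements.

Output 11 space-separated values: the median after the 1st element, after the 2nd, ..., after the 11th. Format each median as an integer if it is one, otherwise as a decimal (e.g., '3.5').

Answer: 20 23 26 34 30 28 26 28 26 28 30

Derivation:
Step 1: insert 20 -> lo=[20] (size 1, max 20) hi=[] (size 0) -> median=20
Step 2: insert 26 -> lo=[20] (size 1, max 20) hi=[26] (size 1, min 26) -> median=23
Step 3: insert 45 -> lo=[20, 26] (size 2, max 26) hi=[45] (size 1, min 45) -> median=26
Step 4: insert 42 -> lo=[20, 26] (size 2, max 26) hi=[42, 45] (size 2, min 42) -> median=34
Step 5: insert 30 -> lo=[20, 26, 30] (size 3, max 30) hi=[42, 45] (size 2, min 42) -> median=30
Step 6: insert 4 -> lo=[4, 20, 26] (size 3, max 26) hi=[30, 42, 45] (size 3, min 30) -> median=28
Step 7: insert 3 -> lo=[3, 4, 20, 26] (size 4, max 26) hi=[30, 42, 45] (size 3, min 30) -> median=26
Step 8: insert 41 -> lo=[3, 4, 20, 26] (size 4, max 26) hi=[30, 41, 42, 45] (size 4, min 30) -> median=28
Step 9: insert 21 -> lo=[3, 4, 20, 21, 26] (size 5, max 26) hi=[30, 41, 42, 45] (size 4, min 30) -> median=26
Step 10: insert 44 -> lo=[3, 4, 20, 21, 26] (size 5, max 26) hi=[30, 41, 42, 44, 45] (size 5, min 30) -> median=28
Step 11: insert 48 -> lo=[3, 4, 20, 21, 26, 30] (size 6, max 30) hi=[41, 42, 44, 45, 48] (size 5, min 41) -> median=30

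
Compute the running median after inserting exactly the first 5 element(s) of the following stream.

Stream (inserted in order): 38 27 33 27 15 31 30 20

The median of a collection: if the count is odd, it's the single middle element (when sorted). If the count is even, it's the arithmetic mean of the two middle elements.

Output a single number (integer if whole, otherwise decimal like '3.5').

Answer: 27

Derivation:
Step 1: insert 38 -> lo=[38] (size 1, max 38) hi=[] (size 0) -> median=38
Step 2: insert 27 -> lo=[27] (size 1, max 27) hi=[38] (size 1, min 38) -> median=32.5
Step 3: insert 33 -> lo=[27, 33] (size 2, max 33) hi=[38] (size 1, min 38) -> median=33
Step 4: insert 27 -> lo=[27, 27] (size 2, max 27) hi=[33, 38] (size 2, min 33) -> median=30
Step 5: insert 15 -> lo=[15, 27, 27] (size 3, max 27) hi=[33, 38] (size 2, min 33) -> median=27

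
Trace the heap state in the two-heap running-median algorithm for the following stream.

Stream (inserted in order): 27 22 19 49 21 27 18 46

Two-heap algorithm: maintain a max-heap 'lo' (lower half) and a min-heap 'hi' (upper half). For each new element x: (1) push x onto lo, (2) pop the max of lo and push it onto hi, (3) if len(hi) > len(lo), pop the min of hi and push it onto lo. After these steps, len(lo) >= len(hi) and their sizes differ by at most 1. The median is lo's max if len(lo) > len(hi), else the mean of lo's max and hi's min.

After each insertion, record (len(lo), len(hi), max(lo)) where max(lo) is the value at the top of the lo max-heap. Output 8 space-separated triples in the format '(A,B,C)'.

Answer: (1,0,27) (1,1,22) (2,1,22) (2,2,22) (3,2,22) (3,3,22) (4,3,22) (4,4,22)

Derivation:
Step 1: insert 27 -> lo=[27] hi=[] -> (len(lo)=1, len(hi)=0, max(lo)=27)
Step 2: insert 22 -> lo=[22] hi=[27] -> (len(lo)=1, len(hi)=1, max(lo)=22)
Step 3: insert 19 -> lo=[19, 22] hi=[27] -> (len(lo)=2, len(hi)=1, max(lo)=22)
Step 4: insert 49 -> lo=[19, 22] hi=[27, 49] -> (len(lo)=2, len(hi)=2, max(lo)=22)
Step 5: insert 21 -> lo=[19, 21, 22] hi=[27, 49] -> (len(lo)=3, len(hi)=2, max(lo)=22)
Step 6: insert 27 -> lo=[19, 21, 22] hi=[27, 27, 49] -> (len(lo)=3, len(hi)=3, max(lo)=22)
Step 7: insert 18 -> lo=[18, 19, 21, 22] hi=[27, 27, 49] -> (len(lo)=4, len(hi)=3, max(lo)=22)
Step 8: insert 46 -> lo=[18, 19, 21, 22] hi=[27, 27, 46, 49] -> (len(lo)=4, len(hi)=4, max(lo)=22)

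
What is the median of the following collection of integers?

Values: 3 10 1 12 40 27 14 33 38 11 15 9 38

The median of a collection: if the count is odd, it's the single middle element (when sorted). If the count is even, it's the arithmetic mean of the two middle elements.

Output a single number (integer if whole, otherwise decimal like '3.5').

Step 1: insert 3 -> lo=[3] (size 1, max 3) hi=[] (size 0) -> median=3
Step 2: insert 10 -> lo=[3] (size 1, max 3) hi=[10] (size 1, min 10) -> median=6.5
Step 3: insert 1 -> lo=[1, 3] (size 2, max 3) hi=[10] (size 1, min 10) -> median=3
Step 4: insert 12 -> lo=[1, 3] (size 2, max 3) hi=[10, 12] (size 2, min 10) -> median=6.5
Step 5: insert 40 -> lo=[1, 3, 10] (size 3, max 10) hi=[12, 40] (size 2, min 12) -> median=10
Step 6: insert 27 -> lo=[1, 3, 10] (size 3, max 10) hi=[12, 27, 40] (size 3, min 12) -> median=11
Step 7: insert 14 -> lo=[1, 3, 10, 12] (size 4, max 12) hi=[14, 27, 40] (size 3, min 14) -> median=12
Step 8: insert 33 -> lo=[1, 3, 10, 12] (size 4, max 12) hi=[14, 27, 33, 40] (size 4, min 14) -> median=13
Step 9: insert 38 -> lo=[1, 3, 10, 12, 14] (size 5, max 14) hi=[27, 33, 38, 40] (size 4, min 27) -> median=14
Step 10: insert 11 -> lo=[1, 3, 10, 11, 12] (size 5, max 12) hi=[14, 27, 33, 38, 40] (size 5, min 14) -> median=13
Step 11: insert 15 -> lo=[1, 3, 10, 11, 12, 14] (size 6, max 14) hi=[15, 27, 33, 38, 40] (size 5, min 15) -> median=14
Step 12: insert 9 -> lo=[1, 3, 9, 10, 11, 12] (size 6, max 12) hi=[14, 15, 27, 33, 38, 40] (size 6, min 14) -> median=13
Step 13: insert 38 -> lo=[1, 3, 9, 10, 11, 12, 14] (size 7, max 14) hi=[15, 27, 33, 38, 38, 40] (size 6, min 15) -> median=14

Answer: 14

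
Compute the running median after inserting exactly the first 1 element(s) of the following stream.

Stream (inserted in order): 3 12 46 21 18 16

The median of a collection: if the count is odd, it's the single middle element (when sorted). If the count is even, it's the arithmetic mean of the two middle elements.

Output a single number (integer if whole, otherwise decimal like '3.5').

Answer: 3

Derivation:
Step 1: insert 3 -> lo=[3] (size 1, max 3) hi=[] (size 0) -> median=3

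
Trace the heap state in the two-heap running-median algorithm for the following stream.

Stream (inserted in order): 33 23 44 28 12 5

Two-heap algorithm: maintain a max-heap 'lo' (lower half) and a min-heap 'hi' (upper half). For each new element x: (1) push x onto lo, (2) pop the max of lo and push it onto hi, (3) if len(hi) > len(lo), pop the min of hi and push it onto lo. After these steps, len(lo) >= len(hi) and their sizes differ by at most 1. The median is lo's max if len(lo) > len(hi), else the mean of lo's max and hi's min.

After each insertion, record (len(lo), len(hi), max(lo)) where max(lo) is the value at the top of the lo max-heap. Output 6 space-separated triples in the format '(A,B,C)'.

Answer: (1,0,33) (1,1,23) (2,1,33) (2,2,28) (3,2,28) (3,3,23)

Derivation:
Step 1: insert 33 -> lo=[33] hi=[] -> (len(lo)=1, len(hi)=0, max(lo)=33)
Step 2: insert 23 -> lo=[23] hi=[33] -> (len(lo)=1, len(hi)=1, max(lo)=23)
Step 3: insert 44 -> lo=[23, 33] hi=[44] -> (len(lo)=2, len(hi)=1, max(lo)=33)
Step 4: insert 28 -> lo=[23, 28] hi=[33, 44] -> (len(lo)=2, len(hi)=2, max(lo)=28)
Step 5: insert 12 -> lo=[12, 23, 28] hi=[33, 44] -> (len(lo)=3, len(hi)=2, max(lo)=28)
Step 6: insert 5 -> lo=[5, 12, 23] hi=[28, 33, 44] -> (len(lo)=3, len(hi)=3, max(lo)=23)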